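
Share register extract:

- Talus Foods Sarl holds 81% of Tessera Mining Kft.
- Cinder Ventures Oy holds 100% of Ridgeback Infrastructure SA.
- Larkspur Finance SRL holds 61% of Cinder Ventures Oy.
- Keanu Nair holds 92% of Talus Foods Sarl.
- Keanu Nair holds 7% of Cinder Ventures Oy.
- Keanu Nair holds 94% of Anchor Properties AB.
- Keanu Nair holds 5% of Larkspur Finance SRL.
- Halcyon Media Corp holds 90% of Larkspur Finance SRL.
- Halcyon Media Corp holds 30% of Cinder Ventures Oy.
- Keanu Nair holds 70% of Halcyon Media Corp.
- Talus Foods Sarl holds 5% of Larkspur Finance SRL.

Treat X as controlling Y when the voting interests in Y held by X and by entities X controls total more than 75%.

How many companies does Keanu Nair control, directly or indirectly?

Keanu holds 92% of Talus, so Keanu controls Talus.
Talus holds 81% of Tessera, so Keanu controls Tessera.
Keanu holds 94% of Anchor, so Keanu controls Anchor.
No other company's threshold is met.
Keanu controls 3 companies.

3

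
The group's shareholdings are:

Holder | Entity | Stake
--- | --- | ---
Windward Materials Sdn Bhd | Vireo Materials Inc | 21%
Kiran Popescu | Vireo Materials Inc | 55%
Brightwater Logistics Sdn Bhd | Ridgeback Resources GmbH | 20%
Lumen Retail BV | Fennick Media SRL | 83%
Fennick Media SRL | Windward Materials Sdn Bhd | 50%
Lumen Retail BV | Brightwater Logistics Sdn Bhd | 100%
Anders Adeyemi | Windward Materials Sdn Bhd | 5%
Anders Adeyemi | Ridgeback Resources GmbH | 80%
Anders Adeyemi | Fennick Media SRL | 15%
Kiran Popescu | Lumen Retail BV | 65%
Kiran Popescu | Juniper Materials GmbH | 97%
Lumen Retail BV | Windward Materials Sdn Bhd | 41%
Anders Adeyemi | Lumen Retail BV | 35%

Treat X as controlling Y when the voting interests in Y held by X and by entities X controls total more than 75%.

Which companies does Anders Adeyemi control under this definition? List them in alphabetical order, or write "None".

Ridgeback Resources GmbH

Anders holds 80% of Ridgeback, so Anders controls Ridgeback.
No other company's threshold is met.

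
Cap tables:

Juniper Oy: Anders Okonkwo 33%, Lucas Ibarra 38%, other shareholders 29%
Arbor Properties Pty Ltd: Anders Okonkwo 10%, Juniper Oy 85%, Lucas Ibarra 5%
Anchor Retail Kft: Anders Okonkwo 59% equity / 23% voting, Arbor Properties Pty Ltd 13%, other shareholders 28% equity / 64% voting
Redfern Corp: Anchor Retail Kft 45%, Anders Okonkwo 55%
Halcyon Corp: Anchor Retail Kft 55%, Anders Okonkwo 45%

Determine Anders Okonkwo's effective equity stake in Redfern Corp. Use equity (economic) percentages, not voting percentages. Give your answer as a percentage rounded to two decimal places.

83.78%

Anders reaches Redfern along 4 paths.
Via Anchor: 59% × 45% = 26.55%.
Via Arbor → Anchor: 10% × 13% × 45% = 0.585%.
Via Juniper → Arbor → Anchor: 33% × 85% × 13% × 45% = 1.640925%.
Direct stake: 55% = 55%.
Total: 26.55% + 0.585% + 1.640925% + 55% = 83.775925%.
Rounded: 83.78%.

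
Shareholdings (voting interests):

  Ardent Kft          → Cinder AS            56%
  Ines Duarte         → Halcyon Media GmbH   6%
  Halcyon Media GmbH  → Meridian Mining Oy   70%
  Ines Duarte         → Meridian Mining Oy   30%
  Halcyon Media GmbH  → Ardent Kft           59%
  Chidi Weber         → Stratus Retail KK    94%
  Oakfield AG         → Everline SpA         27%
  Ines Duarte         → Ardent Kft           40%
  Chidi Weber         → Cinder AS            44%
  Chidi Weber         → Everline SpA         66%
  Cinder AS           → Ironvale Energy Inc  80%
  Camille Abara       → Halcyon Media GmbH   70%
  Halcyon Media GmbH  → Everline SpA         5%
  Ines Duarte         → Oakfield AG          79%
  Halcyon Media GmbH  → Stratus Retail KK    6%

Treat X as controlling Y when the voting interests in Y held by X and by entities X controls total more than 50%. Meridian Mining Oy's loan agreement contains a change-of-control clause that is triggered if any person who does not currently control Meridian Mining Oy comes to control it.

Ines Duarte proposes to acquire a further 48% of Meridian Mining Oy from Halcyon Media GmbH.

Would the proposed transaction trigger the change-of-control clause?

Yes

The purchase adds only to Ines's holdings (Halcyon's stake shrinks), so Ines is the only person who could newly come to control Meridian.
Ines holds 79% of Oakfield, so Ines controls Oakfield.
In Meridian, Ines's side holds only 30%, not > 50%.
So before the transaction, Ines does not control Meridian.
After the purchase, Ines's direct stake in Meridian rises to 30% + 48% = 78%, and Halcyon's stake falls to 22%.
Ines holds 78% of Meridian, so Ines controls Meridian.
Ines did not control Meridian before and does after, so the clause is triggered.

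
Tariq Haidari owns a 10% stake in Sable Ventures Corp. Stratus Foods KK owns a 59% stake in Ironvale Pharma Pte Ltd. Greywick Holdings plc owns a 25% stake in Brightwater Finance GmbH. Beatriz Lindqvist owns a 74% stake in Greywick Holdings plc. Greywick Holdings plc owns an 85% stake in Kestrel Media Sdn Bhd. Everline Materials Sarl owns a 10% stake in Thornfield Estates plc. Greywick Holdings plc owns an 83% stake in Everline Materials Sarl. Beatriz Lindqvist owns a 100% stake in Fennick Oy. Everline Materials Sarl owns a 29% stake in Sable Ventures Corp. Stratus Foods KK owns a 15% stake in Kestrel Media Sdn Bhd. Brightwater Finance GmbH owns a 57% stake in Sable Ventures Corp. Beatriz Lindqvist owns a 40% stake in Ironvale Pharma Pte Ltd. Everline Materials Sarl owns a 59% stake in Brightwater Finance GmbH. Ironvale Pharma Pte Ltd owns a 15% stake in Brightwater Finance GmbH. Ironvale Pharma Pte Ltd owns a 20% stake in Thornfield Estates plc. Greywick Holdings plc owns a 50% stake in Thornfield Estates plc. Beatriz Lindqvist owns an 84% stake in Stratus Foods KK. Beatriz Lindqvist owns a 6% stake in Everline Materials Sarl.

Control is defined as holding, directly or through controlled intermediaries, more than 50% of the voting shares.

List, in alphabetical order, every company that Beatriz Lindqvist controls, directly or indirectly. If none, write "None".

Brightwater Finance GmbH, Everline Materials Sarl, Fennick Oy, Greywick Holdings plc, Ironvale Pharma Pte Ltd, Kestrel Media Sdn Bhd, Sable Ventures Corp, Stratus Foods KK, Thornfield Estates plc

Beatriz holds 74% of Greywick, so Beatriz controls Greywick.
Beatriz holds 84% of Stratus, so Beatriz controls Stratus.
Beatriz and Stratus together hold 40% + 59% = 99% of Ironvale, so Beatriz controls Ironvale.
Beatriz and Greywick together hold 6% + 83% = 89% of Everline, so Beatriz controls Everline.
Greywick and Everline and Ironvale together hold 25% + 59% + 15% = 99% of Brightwater, so Beatriz controls Brightwater.
Ironvale and Greywick and Everline together hold 20% + 50% + 10% = 80% of Thornfield, so Beatriz controls Thornfield.
Beatriz holds 100% of Fennick, so Beatriz controls Fennick.
Greywick and Stratus together hold 85% + 15% = 100% of Kestrel, so Beatriz controls Kestrel.
Brightwater and Everline together hold 57% + 29% = 86% of Sable, so Beatriz controls Sable.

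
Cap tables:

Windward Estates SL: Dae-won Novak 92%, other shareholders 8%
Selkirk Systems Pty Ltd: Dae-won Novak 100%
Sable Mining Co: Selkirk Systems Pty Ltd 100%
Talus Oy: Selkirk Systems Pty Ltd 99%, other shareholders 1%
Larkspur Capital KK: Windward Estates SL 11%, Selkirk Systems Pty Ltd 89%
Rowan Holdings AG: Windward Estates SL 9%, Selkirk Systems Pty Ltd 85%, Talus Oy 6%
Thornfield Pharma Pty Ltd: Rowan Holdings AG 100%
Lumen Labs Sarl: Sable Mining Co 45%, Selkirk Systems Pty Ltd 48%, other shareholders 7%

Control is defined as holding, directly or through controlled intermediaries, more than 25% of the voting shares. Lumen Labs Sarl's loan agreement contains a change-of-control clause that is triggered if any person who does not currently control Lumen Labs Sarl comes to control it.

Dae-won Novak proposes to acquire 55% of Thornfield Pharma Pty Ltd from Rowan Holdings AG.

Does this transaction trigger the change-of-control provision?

The purchase adds only to Dae-won's holdings (Rowan's stake shrinks), so Dae-won is the only person who could newly come to control Lumen.
Dae-won holds 100% of Selkirk, so Dae-won controls Selkirk.
Selkirk holds 100% of Sable, so Dae-won controls Sable.
Sable and Selkirk together hold 45% + 48% = 93% of Lumen, so Dae-won controls Lumen.
So Dae-won already controls Lumen before the transaction.
After the purchase, Dae-won holds 55% of Thornfield directly, and Rowan's stake falls to 45%.
Dae-won controlled Lumen already, so this is not a new person acquiring control; every other person's position is unchanged or reduced.
No new person acquires control, so the clause is not triggered.

No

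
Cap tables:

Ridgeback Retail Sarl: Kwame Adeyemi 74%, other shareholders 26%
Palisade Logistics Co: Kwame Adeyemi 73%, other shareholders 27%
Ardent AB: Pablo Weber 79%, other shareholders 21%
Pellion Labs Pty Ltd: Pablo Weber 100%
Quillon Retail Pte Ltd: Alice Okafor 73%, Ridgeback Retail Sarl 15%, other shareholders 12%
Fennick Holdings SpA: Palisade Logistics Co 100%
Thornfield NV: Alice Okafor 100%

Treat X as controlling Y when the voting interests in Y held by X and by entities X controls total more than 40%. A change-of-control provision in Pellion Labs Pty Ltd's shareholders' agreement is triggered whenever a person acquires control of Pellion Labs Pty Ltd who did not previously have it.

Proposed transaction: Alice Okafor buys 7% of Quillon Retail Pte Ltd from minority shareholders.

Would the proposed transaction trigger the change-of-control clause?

The purchase changes only Alice's holdings, so Alice is the only person who could newly come to control Pellion.
Alice holds 73% of Quillon, so Alice controls Quillon.
Alice holds 100% of Thornfield, so Alice controls Thornfield.
Neither Alice nor any entity Alice controls holds any voting interest in Pellion.
So before the transaction, Alice does not control Pellion.
After the purchase, Alice's direct stake in Quillon rises to 73% + 7% = 80%.
Alice holds 80% of Quillon, so Alice controls Quillon.
After the transaction, neither Alice nor any entity Alice controls holds a voting interest in Pellion, so Alice still does not control it.
No new person acquires control, so the clause is not triggered.

No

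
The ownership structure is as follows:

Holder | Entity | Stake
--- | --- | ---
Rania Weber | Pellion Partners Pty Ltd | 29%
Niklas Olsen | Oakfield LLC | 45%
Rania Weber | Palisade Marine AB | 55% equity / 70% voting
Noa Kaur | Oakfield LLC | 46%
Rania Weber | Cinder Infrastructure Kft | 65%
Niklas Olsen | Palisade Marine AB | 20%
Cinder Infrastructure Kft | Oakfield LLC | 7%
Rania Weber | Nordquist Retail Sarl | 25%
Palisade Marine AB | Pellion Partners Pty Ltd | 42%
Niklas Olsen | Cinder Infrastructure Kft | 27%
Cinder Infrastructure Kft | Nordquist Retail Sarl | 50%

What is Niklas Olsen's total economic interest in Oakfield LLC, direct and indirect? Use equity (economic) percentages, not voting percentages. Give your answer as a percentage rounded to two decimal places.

46.89%

Niklas reaches Oakfield along 2 paths.
Direct stake: 45% = 45%.
Via Cinder: 27% × 7% = 1.89%.
Total: 45% + 1.89% = 46.89%.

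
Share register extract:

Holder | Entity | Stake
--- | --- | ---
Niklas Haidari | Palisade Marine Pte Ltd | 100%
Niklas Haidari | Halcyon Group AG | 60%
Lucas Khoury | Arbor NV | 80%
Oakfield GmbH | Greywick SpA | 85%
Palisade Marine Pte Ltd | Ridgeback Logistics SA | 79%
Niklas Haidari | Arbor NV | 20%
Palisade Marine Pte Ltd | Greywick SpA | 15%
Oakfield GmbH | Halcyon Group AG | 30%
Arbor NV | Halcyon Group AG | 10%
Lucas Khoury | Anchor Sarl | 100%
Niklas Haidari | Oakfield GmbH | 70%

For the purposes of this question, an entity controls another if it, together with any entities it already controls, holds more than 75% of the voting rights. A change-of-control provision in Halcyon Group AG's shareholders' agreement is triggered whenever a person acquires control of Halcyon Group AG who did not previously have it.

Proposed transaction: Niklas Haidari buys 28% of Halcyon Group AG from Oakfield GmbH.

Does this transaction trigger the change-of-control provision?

The purchase adds only to Niklas's holdings (Oakfield's stake shrinks), so Niklas is the only person who could newly come to control Halcyon.
Niklas holds 100% of Palisade, so Niklas controls Palisade.
Palisade holds 79% of Ridgeback, so Niklas controls Ridgeback.
In Halcyon, Niklas's side holds only 60%, not > 75%.
So before the transaction, Niklas does not control Halcyon.
After the purchase, Niklas's direct stake in Halcyon rises to 60% + 28% = 88%, and Oakfield's stake falls to 2%.
Niklas holds 88% of Halcyon, so Niklas controls Halcyon.
Niklas did not control Halcyon before and does after, so the clause is triggered.

Yes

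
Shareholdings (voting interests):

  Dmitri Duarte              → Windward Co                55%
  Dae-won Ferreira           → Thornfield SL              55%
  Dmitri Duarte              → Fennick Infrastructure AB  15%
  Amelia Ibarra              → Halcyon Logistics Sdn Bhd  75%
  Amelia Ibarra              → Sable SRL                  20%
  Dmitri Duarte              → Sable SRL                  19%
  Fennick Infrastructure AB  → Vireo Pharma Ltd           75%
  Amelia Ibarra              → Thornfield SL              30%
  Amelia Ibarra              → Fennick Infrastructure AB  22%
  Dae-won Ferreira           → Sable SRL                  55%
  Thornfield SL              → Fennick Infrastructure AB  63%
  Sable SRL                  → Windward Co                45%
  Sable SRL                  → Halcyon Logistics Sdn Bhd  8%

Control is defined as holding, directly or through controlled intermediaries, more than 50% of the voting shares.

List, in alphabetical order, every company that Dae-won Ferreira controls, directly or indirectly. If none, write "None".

Dae-won holds 55% of Thornfield, so Dae-won controls Thornfield.
Dae-won holds 55% of Sable, so Dae-won controls Sable.
Thornfield holds 63% of Fennick, so Dae-won controls Fennick.
Fennick holds 75% of Vireo, so Dae-won controls Vireo.
No other company's threshold is met.

Fennick Infrastructure AB, Sable SRL, Thornfield SL, Vireo Pharma Ltd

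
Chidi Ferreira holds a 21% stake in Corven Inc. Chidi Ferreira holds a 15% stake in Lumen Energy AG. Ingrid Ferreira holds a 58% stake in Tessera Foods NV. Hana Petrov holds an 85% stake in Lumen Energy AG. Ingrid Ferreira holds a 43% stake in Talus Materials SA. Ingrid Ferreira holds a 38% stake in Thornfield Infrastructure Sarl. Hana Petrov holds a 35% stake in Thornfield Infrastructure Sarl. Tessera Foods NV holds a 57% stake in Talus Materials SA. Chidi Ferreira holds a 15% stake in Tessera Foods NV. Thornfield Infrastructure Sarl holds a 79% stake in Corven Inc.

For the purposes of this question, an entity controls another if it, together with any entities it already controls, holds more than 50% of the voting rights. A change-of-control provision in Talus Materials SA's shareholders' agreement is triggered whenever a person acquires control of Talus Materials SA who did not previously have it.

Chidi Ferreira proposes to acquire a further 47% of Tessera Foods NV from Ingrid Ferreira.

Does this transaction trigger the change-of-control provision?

Yes

The purchase adds only to Chidi's holdings (Ingrid's stake shrinks), so Chidi is the only person who could newly come to control Talus.
Chidi's largest direct stake is 21% in Corven, which does not meet the threshold, so Chidi controls no company.
Neither Chidi nor any entity Chidi controls holds any voting interest in Talus.
So before the transaction, Chidi does not control Talus.
After the purchase, Chidi's direct stake in Tessera rises to 15% + 47% = 62%, and Ingrid's stake falls to 11%.
Chidi holds 62% of Tessera, so Chidi controls Tessera.
Tessera holds 57% of Talus, so Chidi controls Talus.
Chidi did not control Talus before and does after, so the clause is triggered.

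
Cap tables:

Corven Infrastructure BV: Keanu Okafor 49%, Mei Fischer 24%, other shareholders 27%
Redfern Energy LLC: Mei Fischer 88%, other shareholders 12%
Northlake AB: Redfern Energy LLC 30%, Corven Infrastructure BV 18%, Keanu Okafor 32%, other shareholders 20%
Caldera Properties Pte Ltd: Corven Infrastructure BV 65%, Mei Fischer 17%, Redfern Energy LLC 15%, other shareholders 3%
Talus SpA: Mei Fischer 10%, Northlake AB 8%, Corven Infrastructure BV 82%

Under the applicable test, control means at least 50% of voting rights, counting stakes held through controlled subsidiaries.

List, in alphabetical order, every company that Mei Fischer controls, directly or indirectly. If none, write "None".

Mei holds 88% of Redfern, so Mei controls Redfern.
No other company's threshold is met.

Redfern Energy LLC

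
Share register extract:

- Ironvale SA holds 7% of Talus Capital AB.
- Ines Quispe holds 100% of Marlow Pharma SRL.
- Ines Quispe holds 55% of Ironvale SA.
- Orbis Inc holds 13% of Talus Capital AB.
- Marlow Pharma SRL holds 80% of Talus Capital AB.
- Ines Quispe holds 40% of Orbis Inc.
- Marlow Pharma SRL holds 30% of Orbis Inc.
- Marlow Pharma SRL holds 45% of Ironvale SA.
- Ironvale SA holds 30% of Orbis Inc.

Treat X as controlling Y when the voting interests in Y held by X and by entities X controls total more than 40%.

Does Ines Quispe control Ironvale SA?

Yes

Ines holds 100% of Marlow, so Ines controls Marlow.
Marlow and Ines together hold 45% + 55% = 100% of Ironvale, so Ines controls Ironvale.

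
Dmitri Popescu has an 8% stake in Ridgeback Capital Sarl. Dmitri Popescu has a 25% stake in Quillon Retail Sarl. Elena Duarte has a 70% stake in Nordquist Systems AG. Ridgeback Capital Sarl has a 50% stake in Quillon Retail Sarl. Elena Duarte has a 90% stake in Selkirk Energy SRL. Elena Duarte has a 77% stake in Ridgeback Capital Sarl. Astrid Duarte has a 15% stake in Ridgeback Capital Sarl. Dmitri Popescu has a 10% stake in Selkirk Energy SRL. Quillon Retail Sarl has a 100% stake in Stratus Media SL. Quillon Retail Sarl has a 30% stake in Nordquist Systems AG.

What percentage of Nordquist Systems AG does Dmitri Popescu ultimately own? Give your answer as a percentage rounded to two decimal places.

Dmitri reaches Nordquist along 2 paths.
Via Ridgeback → Quillon: 8% × 50% × 30% = 1.2%.
Via Quillon: 25% × 30% = 7.5%.
Total: 1.2% + 7.5% = 8.7%.
Rounded: 8.70%.

8.70%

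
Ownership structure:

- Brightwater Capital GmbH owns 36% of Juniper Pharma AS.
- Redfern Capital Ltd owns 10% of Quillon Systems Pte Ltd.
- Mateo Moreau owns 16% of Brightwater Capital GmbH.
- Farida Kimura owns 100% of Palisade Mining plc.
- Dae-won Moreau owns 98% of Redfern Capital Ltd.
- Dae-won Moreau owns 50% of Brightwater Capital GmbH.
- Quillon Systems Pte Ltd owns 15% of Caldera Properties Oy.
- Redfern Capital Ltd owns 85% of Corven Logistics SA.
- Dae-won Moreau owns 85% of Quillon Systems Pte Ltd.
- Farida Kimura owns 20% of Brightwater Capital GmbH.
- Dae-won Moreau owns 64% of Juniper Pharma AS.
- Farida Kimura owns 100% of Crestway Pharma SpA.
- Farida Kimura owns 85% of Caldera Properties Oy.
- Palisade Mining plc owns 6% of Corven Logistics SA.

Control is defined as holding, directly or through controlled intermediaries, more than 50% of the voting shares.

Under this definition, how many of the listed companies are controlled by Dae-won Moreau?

Dae-won holds 98% of Redfern, so Dae-won controls Redfern.
Redfern holds 85% of Corven, so Dae-won controls Corven.
Dae-won and Redfern together hold 85% + 10% = 95% of Quillon, so Dae-won controls Quillon.
Dae-won holds 64% of Juniper, so Dae-won controls Juniper.
No other company's threshold is met.
Dae-won controls 4 companies.

4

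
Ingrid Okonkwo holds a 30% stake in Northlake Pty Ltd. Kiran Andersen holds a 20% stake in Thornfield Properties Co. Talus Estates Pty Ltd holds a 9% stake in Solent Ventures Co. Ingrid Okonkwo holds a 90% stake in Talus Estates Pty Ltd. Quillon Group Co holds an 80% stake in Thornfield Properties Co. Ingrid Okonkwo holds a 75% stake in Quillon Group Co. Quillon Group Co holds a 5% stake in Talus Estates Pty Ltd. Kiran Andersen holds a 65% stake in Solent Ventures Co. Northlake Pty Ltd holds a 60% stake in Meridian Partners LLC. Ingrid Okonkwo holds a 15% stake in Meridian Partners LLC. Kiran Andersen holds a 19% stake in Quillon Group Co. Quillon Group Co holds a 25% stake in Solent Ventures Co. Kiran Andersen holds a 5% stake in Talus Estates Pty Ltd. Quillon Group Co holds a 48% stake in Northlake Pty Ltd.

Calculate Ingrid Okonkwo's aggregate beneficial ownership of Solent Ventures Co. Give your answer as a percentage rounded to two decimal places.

27.19%

Ingrid reaches Solent along 3 paths.
Via Talus: 90% × 9% = 8.1%.
Via Quillon → Talus: 75% × 5% × 9% = 0.3375%.
Via Quillon: 75% × 25% = 18.75%.
Total: 8.1% + 0.3375% + 18.75% = 27.1875%.
Rounded: 27.19%.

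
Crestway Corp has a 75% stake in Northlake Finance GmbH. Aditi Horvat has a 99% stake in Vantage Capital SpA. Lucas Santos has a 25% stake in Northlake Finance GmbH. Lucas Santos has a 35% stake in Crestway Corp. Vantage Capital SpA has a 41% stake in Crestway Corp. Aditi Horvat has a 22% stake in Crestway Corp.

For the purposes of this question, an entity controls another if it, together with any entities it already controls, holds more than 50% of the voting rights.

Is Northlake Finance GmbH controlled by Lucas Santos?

Lucas's largest direct stake is 35% in Crestway, which does not meet the threshold, so Lucas controls no company.
In Northlake, Lucas's side holds only 25%, not > 50%.
So Lucas does not control Northlake.

No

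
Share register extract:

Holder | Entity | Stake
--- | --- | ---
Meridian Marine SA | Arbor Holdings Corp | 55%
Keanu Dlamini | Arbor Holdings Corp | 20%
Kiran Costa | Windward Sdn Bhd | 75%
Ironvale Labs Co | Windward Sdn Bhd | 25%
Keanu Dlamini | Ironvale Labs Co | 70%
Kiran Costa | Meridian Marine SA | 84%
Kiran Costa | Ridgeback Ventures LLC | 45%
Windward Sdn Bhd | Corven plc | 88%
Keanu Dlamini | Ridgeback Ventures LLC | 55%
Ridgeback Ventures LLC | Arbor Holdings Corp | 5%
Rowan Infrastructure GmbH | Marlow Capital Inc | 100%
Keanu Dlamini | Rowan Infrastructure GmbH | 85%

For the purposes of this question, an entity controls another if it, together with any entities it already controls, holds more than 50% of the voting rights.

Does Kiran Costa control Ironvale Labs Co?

Kiran holds 84% of Meridian, so Kiran controls Meridian.
Kiran holds 75% of Windward, so Kiran controls Windward.
Windward holds 88% of Corven, so Kiran controls Corven.
Meridian holds 55% of Arbor, so Kiran controls Arbor.
Neither Kiran nor any entity Kiran controls holds any voting interest in Ironvale.
So Kiran does not control Ironvale.

No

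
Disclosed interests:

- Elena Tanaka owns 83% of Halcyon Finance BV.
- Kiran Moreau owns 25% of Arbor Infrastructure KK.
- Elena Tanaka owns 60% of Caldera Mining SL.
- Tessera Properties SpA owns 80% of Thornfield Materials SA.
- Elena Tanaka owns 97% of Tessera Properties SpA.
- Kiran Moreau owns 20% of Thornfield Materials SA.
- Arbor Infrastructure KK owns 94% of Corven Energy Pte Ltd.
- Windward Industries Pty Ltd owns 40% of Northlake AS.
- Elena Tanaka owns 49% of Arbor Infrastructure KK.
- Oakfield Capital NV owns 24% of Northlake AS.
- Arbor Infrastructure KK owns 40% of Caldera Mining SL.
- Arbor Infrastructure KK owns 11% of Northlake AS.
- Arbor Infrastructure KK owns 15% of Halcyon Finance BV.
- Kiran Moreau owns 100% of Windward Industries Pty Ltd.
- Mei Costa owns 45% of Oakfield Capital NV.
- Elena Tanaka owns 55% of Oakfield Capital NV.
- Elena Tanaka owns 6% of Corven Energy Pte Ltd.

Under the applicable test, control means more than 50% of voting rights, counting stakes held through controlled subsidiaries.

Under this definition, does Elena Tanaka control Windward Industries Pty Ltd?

Elena holds 55% of Oakfield, so Elena controls Oakfield.
Elena holds 83% of Halcyon, so Elena controls Halcyon.
Elena holds 60% of Caldera, so Elena controls Caldera.
Elena holds 97% of Tessera, so Elena controls Tessera.
Tessera holds 80% of Thornfield, so Elena controls Thornfield.
Neither Elena nor any entity Elena controls holds any voting interest in Windward.
So Elena does not control Windward.

No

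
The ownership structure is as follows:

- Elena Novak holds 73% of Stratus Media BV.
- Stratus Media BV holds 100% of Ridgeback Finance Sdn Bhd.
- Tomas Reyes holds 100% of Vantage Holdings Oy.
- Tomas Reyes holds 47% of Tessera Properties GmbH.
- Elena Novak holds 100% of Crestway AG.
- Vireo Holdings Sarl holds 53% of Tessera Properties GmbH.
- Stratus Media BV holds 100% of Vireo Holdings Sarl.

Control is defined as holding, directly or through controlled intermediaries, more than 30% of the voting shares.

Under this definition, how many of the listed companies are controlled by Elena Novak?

5

Elena holds 73% of Stratus, so Elena controls Stratus.
Stratus holds 100% of Ridgeback, so Elena controls Ridgeback.
Elena holds 100% of Crestway, so Elena controls Crestway.
Stratus holds 100% of Vireo, so Elena controls Vireo.
Vireo holds 53% of Tessera, so Elena controls Tessera.
No other company's threshold is met.
Elena controls 5 companies.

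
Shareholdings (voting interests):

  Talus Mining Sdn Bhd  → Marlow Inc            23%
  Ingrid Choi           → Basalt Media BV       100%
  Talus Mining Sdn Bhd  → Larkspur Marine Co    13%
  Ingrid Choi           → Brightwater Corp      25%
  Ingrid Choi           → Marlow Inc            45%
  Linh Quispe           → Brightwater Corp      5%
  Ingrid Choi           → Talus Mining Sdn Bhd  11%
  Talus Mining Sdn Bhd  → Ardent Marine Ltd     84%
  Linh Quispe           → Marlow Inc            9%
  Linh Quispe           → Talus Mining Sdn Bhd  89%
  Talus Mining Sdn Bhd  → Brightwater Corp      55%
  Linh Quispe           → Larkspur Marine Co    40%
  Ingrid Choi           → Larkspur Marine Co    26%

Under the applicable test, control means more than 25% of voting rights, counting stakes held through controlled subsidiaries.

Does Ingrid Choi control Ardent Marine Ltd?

Ingrid holds 45% of Marlow, so Ingrid controls Marlow.
Ingrid holds 26% of Larkspur, so Ingrid controls Larkspur.
Ingrid holds 100% of Basalt, so Ingrid controls Basalt.
Neither Ingrid nor any entity Ingrid controls holds any voting interest in Ardent.
So Ingrid does not control Ardent.

No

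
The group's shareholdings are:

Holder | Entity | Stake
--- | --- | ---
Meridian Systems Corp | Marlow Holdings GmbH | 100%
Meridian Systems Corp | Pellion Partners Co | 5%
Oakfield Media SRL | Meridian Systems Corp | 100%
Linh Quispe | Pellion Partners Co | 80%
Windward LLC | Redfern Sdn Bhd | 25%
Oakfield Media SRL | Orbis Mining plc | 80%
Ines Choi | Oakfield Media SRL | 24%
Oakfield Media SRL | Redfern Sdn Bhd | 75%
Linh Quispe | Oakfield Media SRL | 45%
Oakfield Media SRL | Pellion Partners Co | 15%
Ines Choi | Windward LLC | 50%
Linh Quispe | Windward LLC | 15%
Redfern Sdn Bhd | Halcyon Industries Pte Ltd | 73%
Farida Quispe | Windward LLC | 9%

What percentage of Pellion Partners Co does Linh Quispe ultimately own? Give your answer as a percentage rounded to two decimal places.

89.00%

Linh reaches Pellion along 3 paths.
Direct stake: 80% = 80%.
Via Oakfield: 45% × 15% = 6.75%.
Via Oakfield → Meridian: 45% × 100% × 5% = 2.25%.
Total: 80% + 6.75% + 2.25% = 89%.
Rounded: 89.00%.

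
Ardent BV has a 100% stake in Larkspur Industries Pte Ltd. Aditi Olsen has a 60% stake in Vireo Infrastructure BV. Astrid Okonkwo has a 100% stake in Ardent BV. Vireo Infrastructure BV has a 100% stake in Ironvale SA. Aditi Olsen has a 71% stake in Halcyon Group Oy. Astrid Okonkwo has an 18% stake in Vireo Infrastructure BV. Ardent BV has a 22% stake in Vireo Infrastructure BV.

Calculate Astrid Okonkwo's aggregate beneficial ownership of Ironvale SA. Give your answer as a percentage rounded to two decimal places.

40.00%

Astrid reaches Ironvale along 2 paths.
Via Ardent → Vireo: 100% × 22% × 100% = 22%.
Via Vireo: 18% × 100% = 18%.
Total: 22% + 18% = 40%.
Rounded: 40.00%.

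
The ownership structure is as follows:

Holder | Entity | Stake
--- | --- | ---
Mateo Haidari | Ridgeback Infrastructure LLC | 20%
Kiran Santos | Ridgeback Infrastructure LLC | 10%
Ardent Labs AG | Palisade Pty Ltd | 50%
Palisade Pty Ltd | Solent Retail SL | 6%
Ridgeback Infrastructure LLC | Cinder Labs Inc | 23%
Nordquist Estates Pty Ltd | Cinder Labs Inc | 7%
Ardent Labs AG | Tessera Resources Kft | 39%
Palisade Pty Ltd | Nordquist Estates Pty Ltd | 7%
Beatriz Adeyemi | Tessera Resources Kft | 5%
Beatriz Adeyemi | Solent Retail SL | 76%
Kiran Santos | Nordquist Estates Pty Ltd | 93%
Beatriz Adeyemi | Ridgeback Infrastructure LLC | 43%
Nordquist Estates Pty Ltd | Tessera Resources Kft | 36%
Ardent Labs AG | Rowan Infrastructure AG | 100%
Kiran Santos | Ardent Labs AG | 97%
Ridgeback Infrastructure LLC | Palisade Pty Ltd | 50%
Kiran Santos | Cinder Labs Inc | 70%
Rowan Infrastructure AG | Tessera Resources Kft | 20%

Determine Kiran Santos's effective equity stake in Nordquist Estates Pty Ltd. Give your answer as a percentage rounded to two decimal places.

Kiran reaches Nordquist along 3 paths.
Direct stake: 93% = 93%.
Via Ridgeback → Palisade: 10% × 50% × 7% = 0.35%.
Via Ardent → Palisade: 97% × 50% × 7% = 3.395%.
Total: 93% + 0.35% + 3.395% = 96.745%.
Rounded: 96.75%.

96.75%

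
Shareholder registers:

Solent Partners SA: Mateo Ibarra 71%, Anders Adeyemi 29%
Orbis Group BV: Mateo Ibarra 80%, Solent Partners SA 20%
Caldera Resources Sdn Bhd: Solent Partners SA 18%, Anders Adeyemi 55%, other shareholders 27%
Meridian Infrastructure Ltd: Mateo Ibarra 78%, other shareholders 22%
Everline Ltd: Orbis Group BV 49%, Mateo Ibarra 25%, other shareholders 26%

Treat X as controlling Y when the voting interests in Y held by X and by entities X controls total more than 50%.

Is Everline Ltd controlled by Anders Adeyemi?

No

Anders holds 55% of Caldera, so Anders controls Caldera.
Neither Anders nor any entity Anders controls holds any voting interest in Everline.
So Anders does not control Everline.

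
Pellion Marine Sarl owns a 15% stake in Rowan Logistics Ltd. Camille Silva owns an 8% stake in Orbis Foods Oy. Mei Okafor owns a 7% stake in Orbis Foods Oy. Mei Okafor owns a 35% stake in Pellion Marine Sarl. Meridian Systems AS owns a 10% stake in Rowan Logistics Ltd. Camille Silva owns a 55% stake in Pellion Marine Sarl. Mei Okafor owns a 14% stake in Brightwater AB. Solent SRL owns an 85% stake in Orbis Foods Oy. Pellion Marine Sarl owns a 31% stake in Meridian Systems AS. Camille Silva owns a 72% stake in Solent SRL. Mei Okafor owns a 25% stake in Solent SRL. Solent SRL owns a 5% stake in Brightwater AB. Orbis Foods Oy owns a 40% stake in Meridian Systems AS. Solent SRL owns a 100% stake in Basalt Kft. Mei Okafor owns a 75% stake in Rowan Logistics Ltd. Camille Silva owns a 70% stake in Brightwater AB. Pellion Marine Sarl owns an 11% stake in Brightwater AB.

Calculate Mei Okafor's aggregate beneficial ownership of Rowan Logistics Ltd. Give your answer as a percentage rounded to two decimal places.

Mei reaches Rowan along 5 paths.
Via Solent → Orbis → Meridian: 25% × 85% × 40% × 10% = 0.85%.
Via Orbis → Meridian: 7% × 40% × 10% = 0.28%.
Via Pellion → Meridian: 35% × 31% × 10% = 1.085%.
Direct stake: 75% = 75%.
Via Pellion: 35% × 15% = 5.25%.
Total: 0.85% + 0.28% + 1.085% + 75% + 5.25% = 82.465%.
Rounded: 82.47%.

82.47%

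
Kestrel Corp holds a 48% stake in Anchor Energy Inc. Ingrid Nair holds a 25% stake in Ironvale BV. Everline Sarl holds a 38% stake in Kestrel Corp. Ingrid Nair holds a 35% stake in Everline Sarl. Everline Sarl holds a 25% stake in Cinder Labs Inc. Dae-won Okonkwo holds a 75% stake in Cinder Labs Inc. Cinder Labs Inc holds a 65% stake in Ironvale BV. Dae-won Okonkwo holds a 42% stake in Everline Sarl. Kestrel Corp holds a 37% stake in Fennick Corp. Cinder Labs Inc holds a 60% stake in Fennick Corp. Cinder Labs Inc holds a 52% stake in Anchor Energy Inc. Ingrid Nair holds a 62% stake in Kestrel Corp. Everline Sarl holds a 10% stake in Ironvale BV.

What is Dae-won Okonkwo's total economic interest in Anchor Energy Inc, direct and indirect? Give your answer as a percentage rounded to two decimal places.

Dae-won reaches Anchor along 3 paths.
Via Everline → Cinder: 42% × 25% × 52% = 5.46%.
Via Cinder: 75% × 52% = 39%.
Via Everline → Kestrel: 42% × 38% × 48% = 7.6608%.
Total: 5.46% + 39% + 7.6608% = 52.1208%.
Rounded: 52.12%.

52.12%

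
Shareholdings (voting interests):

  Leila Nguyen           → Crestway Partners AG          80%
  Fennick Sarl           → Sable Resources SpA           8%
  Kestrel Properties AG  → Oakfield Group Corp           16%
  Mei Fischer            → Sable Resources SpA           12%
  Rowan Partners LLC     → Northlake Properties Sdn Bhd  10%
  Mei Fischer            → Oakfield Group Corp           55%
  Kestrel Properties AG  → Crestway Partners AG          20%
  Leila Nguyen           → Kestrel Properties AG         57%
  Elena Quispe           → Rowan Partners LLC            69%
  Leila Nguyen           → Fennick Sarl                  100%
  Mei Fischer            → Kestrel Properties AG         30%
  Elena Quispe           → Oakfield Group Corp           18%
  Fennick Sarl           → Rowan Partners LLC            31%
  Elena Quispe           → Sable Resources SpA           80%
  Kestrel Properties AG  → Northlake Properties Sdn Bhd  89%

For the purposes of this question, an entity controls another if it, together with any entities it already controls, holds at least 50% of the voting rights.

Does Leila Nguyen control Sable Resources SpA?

No

Leila holds 100% of Fennick, so Leila controls Fennick.
Leila holds 57% of Kestrel, so Leila controls Kestrel.
Kestrel holds 89% of Northlake, so Leila controls Northlake.
Kestrel and Leila together hold 20% + 80% = 100% of Crestway, so Leila controls Crestway.
In Sable, Leila's side holds only 8%, not ≥ 50%.
So Leila does not control Sable.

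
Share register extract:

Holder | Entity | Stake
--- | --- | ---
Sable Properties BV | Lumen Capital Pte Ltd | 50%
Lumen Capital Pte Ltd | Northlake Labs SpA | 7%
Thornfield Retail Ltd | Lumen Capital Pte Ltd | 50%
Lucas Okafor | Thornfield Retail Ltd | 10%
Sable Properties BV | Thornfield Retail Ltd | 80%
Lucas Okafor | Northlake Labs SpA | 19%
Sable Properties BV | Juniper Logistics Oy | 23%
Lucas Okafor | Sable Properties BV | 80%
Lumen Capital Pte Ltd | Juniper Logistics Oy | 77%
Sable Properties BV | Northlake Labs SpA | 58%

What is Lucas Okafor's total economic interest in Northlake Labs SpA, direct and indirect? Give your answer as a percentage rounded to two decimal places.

70.79%

Lucas reaches Northlake along 5 paths.
Via Sable: 80% × 58% = 46.4%.
Via Thornfield → Lumen: 10% × 50% × 7% = 0.35%.
Via Sable → Thornfield → Lumen: 80% × 80% × 50% × 7% = 2.24%.
Via Sable → Lumen: 80% × 50% × 7% = 2.8%.
Direct stake: 19% = 19%.
Total: 46.4% + 0.35% + 2.24% + 2.8% + 19% = 70.79%.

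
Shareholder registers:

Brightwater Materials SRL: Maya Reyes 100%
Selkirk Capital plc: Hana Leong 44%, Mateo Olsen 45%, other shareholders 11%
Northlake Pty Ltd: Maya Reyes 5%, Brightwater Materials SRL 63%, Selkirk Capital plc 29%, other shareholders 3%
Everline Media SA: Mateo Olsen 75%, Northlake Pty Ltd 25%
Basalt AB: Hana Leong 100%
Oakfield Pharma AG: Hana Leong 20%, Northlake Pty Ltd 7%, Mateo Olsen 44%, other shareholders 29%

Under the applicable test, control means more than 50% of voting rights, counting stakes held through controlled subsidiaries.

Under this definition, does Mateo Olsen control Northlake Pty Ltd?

No

Mateo holds 75% of Everline, so Mateo controls Everline.
Neither Mateo nor any entity Mateo controls holds any voting interest in Northlake.
So Mateo does not control Northlake.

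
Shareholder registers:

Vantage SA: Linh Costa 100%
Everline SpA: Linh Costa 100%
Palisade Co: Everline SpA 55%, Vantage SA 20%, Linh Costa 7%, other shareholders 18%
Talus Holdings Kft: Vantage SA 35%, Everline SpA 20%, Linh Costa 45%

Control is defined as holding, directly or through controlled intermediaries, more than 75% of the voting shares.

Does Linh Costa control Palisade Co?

Linh holds 100% of Everline, so Linh controls Everline.
Linh holds 100% of Vantage, so Linh controls Vantage.
Everline and Vantage and Linh together hold 55% + 20% + 7% = 82% of Palisade, so Linh controls Palisade.

Yes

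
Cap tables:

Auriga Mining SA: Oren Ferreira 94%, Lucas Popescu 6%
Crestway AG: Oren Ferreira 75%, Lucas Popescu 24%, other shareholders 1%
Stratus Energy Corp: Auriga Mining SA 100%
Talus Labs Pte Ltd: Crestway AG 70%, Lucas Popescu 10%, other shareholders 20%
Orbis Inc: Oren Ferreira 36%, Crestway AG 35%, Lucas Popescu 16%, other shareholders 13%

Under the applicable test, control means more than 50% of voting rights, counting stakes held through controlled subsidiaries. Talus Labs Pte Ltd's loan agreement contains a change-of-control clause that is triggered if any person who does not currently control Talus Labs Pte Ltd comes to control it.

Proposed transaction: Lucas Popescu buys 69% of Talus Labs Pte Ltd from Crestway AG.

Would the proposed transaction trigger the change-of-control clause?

Yes

The purchase adds only to Lucas's holdings (Crestway's stake shrinks), so Lucas is the only person who could newly come to control Talus.
Lucas's largest direct stake is 24% in Crestway, which does not meet the threshold, so Lucas controls no company.
In Talus, Lucas's side holds only 10%, not > 50%.
So before the transaction, Lucas does not control Talus.
After the purchase, Lucas's direct stake in Talus rises to 10% + 69% = 79%, and Crestway's stake falls to 1%.
Lucas holds 79% of Talus, so Lucas controls Talus.
Lucas did not control Talus before and does after, so the clause is triggered.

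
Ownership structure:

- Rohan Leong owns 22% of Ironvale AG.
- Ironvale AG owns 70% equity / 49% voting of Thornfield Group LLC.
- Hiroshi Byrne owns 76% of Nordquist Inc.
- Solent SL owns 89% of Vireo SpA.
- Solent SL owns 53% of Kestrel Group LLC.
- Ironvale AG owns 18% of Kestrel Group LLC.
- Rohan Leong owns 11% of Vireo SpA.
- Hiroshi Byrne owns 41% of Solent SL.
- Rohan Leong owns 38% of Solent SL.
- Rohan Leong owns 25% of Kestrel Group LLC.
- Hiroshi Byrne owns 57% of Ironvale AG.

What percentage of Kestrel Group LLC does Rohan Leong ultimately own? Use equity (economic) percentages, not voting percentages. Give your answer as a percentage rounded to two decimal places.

49.10%

Rohan reaches Kestrel along 3 paths.
Via Solent: 38% × 53% = 20.14%.
Direct stake: 25% = 25%.
Via Ironvale: 22% × 18% = 3.96%.
Total: 20.14% + 25% + 3.96% = 49.1%.
Rounded: 49.10%.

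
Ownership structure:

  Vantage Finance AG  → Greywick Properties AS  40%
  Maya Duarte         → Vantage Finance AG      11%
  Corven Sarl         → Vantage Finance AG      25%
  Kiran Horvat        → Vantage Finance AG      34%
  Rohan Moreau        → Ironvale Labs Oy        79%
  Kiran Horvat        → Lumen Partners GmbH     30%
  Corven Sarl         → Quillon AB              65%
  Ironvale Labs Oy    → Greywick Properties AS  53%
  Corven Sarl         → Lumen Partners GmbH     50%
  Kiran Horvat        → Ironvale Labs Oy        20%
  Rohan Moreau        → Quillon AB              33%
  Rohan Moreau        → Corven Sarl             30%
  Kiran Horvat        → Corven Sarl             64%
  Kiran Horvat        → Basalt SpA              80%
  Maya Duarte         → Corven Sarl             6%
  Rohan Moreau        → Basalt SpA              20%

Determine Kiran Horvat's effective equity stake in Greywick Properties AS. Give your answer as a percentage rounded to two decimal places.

30.60%

Kiran reaches Greywick along 3 paths.
Via Vantage: 34% × 40% = 13.6%.
Via Corven → Vantage: 64% × 25% × 40% = 6.4%.
Via Ironvale: 20% × 53% = 10.6%.
Total: 13.6% + 6.4% + 10.6% = 30.6%.
Rounded: 30.60%.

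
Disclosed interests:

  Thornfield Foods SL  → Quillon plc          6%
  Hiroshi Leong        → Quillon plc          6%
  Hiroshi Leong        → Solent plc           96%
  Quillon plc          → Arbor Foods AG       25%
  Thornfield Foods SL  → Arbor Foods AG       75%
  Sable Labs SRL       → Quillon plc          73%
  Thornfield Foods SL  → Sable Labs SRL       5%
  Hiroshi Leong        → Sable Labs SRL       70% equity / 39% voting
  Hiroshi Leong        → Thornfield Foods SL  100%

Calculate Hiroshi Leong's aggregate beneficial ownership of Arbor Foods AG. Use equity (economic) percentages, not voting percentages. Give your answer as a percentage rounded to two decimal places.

Hiroshi reaches Arbor along 5 paths.
Via Thornfield: 100% × 75% = 75%.
Via Thornfield → Quillon: 100% × 6% × 25% = 1.5%.
Via Thornfield → Sable → Quillon: 100% × 5% × 73% × 25% = 0.9125%.
Via Sable → Quillon: 70% × 73% × 25% = 12.775%.
Via Quillon: 6% × 25% = 1.5%.
Total: 75% + 1.5% + 0.9125% + 12.775% + 1.5% = 91.6875%.
Rounded: 91.69%.

91.69%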